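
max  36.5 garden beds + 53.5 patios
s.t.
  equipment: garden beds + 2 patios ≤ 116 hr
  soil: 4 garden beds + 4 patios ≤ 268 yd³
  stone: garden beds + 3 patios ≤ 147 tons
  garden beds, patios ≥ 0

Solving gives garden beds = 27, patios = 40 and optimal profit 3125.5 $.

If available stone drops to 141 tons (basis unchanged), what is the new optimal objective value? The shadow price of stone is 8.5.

Δb = -6, so new z* = 3125.5 + (8.5)·(-6) = 3125.5 − 51 = 3074.5.

3074.5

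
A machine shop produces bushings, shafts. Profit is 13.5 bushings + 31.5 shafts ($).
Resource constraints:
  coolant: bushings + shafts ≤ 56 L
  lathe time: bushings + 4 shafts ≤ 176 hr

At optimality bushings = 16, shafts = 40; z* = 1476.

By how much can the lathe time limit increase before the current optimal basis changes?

48

Binding constraints: coolant, lathe time. The basis is B = [[1,1],[1,4]] with det 3.
Per unit increase in lathe time, x* moves by d = (-0.3333, 0.3333).
The basis stays optimal until bushings reaches 0; allowable increase = 48 hr.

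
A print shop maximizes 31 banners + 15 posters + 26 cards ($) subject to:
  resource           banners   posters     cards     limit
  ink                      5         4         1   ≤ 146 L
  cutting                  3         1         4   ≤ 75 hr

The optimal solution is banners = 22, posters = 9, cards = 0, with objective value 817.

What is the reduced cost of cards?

-4

Check each constraint at x*: ink 146/146 (tight); cutting 75/75 (tight).
From A_Bᵀ y = c: 5·y_ink + 3·y_cutting = 31; 4·y_ink + 1·y_cutting = 15.
Solving: y_ink = 2, y_cutting = 7.
Reduced cost of cards: c₃ − yᵀa₃ = 26 − (2·1 + 7·4) = 26 − 30 = -4.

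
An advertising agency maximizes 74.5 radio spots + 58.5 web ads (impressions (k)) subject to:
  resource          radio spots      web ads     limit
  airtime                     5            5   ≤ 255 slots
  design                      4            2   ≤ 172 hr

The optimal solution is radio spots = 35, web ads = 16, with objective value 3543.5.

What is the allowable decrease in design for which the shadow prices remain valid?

70

Binding constraints: airtime, design. The basis is B = [[5,5],[4,2]] with det -10.
Per unit decrease in design, x* moves by d = (-0.5, 0.5).
The basis stays optimal until radio spots reaches 0; allowable decrease = 70 hr.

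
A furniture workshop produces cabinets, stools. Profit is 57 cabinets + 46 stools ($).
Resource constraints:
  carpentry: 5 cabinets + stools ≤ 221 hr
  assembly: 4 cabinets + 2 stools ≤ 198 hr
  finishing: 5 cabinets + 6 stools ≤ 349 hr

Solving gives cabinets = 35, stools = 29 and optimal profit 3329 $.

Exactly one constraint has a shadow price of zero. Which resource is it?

carpentry: 204/221 (slack 17)
assembly: 198/198 (binding)
finishing: 349/349 (binding)
By complementary slackness, a constraint with positive slack has shadow price 0 → carpentry.

carpentry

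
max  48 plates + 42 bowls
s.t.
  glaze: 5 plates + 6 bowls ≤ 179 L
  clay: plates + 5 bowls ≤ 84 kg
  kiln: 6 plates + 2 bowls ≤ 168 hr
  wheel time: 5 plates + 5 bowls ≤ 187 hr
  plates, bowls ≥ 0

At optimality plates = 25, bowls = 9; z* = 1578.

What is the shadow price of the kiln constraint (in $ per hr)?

Check each constraint at x*: glaze 179/179 (tight); clay 70/84 (slack 14); kiln 168/168 (tight); wheel time 170/187 (slack 17).
Since clay, wheel time are not tight, their duals are 0.
Dual feasibility on the basic columns requires 5·y_glaze + 6·y_kiln = 48, 6·y_glaze + 2·y_kiln = 42.
Solving: y_glaze = 6, y_kiln = 3.
Shadow price of kiln = 3.

3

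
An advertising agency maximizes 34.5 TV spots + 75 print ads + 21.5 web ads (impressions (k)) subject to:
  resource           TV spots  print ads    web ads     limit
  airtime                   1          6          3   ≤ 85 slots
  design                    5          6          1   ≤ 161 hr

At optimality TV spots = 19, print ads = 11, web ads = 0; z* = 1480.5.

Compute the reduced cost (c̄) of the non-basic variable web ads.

-5

Both airtime and design are binding at x*.
The binding rows give the dual system: 1·y_airtime + 5·y_design = 34.5 and 6·y_airtime + 6·y_design = 75.
This yields shadow prices y_airtime = 7, y_design = 5.5.
Reduced cost of web ads: c₃ − yᵀa₃ = 21.5 − (7·3 + 5.5·1) = 21.5 − 26.5 = -5.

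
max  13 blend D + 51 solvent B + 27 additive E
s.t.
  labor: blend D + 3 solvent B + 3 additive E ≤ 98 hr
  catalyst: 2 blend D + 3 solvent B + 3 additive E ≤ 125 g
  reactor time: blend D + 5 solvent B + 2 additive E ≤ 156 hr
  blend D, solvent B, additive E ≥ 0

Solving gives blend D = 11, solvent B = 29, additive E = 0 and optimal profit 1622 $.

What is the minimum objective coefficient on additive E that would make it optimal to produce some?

33

At the optimum: labor uses 98 of 98 (binding); catalyst uses 109 of 125 (slack = 16); reactor time uses 156 of 156 (binding).
Slack constraints have shadow price 0 (complementary slackness).
Dual feasibility on the basic columns requires 1·y_labor + 1·y_reactor time = 13, 3·y_labor + 5·y_reactor time = 51.
→ y_labor = 7 and y_reactor time = 6.
additive E enters the basis when its profit ≥ yᵀa₃ = 7·3 + 6·2 = 33.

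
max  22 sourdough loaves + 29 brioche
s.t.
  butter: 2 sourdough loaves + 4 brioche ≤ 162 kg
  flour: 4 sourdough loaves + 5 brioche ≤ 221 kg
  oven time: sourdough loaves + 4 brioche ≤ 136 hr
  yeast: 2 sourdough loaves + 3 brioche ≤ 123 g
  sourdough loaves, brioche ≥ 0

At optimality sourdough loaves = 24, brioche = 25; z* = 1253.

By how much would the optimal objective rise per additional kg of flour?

Binding: flour and yeast. Non-binding: butter (14 unused), oven time (12 unused).
Since butter, oven time are not tight, their duals are 0.
From A_Bᵀ y = c: 4·y_flour + 2·y_yeast = 22; 5·y_flour + 3·y_yeast = 29.
This yields shadow prices y_flour = 4, y_yeast = 3.
Shadow price of flour = 4.

4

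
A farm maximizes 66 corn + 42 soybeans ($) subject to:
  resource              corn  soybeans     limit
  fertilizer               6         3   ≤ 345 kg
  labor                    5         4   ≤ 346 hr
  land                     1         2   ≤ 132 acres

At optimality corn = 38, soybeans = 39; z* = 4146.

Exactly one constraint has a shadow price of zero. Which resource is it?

fertilizer: 345/345 (binding)
labor: 346/346 (binding)
land: 116/132 (slack 16)
By complementary slackness, a constraint with positive slack has shadow price 0 → land.

land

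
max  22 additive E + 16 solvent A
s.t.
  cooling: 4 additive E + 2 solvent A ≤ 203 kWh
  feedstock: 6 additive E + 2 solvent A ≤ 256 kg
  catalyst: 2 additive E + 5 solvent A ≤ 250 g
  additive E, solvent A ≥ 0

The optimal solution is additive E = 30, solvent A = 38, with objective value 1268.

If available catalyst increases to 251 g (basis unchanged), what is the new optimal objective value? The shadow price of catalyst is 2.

1270

Δb = 1, so new z* = 1268 + (2)·(1) = 1268 + 2 = 1270.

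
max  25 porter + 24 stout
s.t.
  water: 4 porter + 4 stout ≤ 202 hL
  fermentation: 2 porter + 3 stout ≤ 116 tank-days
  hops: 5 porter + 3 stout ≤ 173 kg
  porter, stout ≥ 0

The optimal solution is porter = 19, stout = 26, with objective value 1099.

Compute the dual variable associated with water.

Binding: fermentation and hops. Non-binding: water (22 unused).
Slack constraints have shadow price 0 (complementary slackness).
Dual feasibility on the basic columns requires 2·y_fermentation + 5·y_hops = 25, 3·y_fermentation + 3·y_hops = 24.
This yields shadow prices y_fermentation = 5, y_hops = 3.
Shadow price of water = 0.

0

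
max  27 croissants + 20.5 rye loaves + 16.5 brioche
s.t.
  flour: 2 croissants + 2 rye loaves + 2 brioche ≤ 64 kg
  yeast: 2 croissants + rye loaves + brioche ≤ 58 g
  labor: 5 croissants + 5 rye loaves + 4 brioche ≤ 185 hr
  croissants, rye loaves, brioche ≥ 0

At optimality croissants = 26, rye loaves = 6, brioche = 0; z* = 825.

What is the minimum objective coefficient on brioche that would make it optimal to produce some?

20.5

At the optimum: flour uses 64 of 64 (binding); yeast uses 58 of 58 (binding); labor uses 160 of 185 (slack = 25).
Since labor is not tight, its dual is 0.
From A_Bᵀ y = c: 2·y_flour + 2·y_yeast = 27; 2·y_flour + 1·y_yeast = 20.5.
Solving: y_flour = 7, y_yeast = 6.5.
brioche enters the basis when its profit ≥ yᵀa₃ = 7·2 + 6.5·1 = 20.5.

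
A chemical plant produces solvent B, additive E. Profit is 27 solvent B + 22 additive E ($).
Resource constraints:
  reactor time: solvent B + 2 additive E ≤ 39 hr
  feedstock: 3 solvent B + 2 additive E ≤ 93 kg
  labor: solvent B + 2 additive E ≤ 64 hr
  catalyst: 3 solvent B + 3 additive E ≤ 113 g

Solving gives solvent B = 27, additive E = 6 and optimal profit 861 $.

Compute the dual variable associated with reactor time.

3

Binding: reactor time and feedstock. Non-binding: labor (25 unused), catalyst (14 unused).
Slack constraints have shadow price 0 (complementary slackness).
Dual feasibility on the basic columns requires 1·y_reactor time + 3·y_feedstock = 27, 2·y_reactor time + 2·y_feedstock = 22.
This yields shadow prices y_reactor time = 3, y_feedstock = 8.
Shadow price of reactor time = 3.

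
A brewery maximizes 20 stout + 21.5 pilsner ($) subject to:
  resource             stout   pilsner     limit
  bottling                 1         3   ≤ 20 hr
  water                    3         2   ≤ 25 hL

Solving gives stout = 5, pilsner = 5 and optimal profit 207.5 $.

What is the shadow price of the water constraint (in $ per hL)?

At the optimum: bottling uses 20 of 20 (binding); water uses 25 of 25 (binding).
From A_Bᵀ y = c: 1·y_bottling + 3·y_water = 20; 3·y_bottling + 2·y_water = 21.5.
→ y_bottling = 3.5 and y_water = 5.5.
Shadow price of water = 5.5.

5.5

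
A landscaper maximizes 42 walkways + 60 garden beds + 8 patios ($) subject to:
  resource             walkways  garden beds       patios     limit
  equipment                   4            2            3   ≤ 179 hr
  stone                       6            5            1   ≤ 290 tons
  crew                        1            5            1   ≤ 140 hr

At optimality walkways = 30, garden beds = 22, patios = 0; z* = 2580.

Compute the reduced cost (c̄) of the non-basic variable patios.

Binding: stone and crew. Non-binding: equipment (15 unused).
Slack constraints have shadow price 0 (complementary slackness).
Dual feasibility on the basic columns requires 6·y_stone + 1·y_crew = 42, 5·y_stone + 5·y_crew = 60.
This yields shadow prices y_stone = 6, y_crew = 6.
Reduced cost of patios: c₃ − yᵀa₃ = 8 − (6·1 + 6·1) = 8 − 12 = -4.

-4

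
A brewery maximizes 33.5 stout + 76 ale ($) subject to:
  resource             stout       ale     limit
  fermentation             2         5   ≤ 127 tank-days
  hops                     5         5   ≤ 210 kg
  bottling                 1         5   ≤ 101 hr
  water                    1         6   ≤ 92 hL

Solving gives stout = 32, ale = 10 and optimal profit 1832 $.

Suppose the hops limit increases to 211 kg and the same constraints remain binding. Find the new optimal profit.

Binding: hops and water. Non-binding: fermentation (13 unused), bottling (19 unused).
Since fermentation, bottling are not tight, their duals are 0.
From A_Bᵀ y = c: 5·y_hops + 1·y_water = 33.5; 5·y_hops + 6·y_water = 76.
This yields shadow prices y_hops = 5, y_water = 8.5.
Δz = y_hops·Δb = 5 × (1) = 5, so new z* = 1832 + 5 = 1837.

1837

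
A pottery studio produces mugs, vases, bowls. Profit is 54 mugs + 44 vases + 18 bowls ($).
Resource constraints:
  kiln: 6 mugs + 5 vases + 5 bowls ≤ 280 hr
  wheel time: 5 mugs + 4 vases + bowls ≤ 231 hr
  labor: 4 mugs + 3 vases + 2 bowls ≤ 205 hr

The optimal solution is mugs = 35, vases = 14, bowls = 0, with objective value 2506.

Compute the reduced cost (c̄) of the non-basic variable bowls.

Binding: kiln and wheel time. Non-binding: labor (23 unused).
Slack constraints have shadow price 0 (complementary slackness).
Dual feasibility on the basic columns requires 6·y_kiln + 5·y_wheel time = 54, 5·y_kiln + 4·y_wheel time = 44.
Solving: y_kiln = 4, y_wheel time = 6.
Reduced cost of bowls: c₃ − yᵀa₃ = 18 − (4·5 + 6·1) = 18 − 26 = -8.

-8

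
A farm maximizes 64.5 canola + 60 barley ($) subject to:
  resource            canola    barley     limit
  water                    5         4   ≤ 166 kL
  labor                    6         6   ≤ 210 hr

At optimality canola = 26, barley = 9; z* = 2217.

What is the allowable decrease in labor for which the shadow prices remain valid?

Binding constraints: water, labor. The basis is B = [[5,4],[6,6]] with det 6.
Per unit decrease in labor, x* moves by d = (0.6667, -0.8333).
The basis stays optimal until barley reaches 0; allowable decrease = 10.8 hr.

10.8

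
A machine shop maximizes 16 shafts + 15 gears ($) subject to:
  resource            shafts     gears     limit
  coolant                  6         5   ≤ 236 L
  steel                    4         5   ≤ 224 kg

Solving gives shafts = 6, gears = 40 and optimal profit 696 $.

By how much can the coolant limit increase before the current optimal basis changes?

100

Binding constraints: coolant, steel. The basis is B = [[6,5],[4,5]] with det 10.
Per unit increase in coolant, x* moves by d = (0.5, -0.4).
The basis stays optimal until gears reaches 0; allowable increase = 100 L.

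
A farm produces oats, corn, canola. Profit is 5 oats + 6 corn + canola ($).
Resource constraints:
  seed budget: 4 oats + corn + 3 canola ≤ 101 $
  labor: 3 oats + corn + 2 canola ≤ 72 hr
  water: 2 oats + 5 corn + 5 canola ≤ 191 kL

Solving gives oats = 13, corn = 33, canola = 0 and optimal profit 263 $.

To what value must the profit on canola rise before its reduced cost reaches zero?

At the optimum: seed budget uses 85 of 101 (slack = 16); labor uses 72 of 72 (binding); water uses 191 of 191 (binding).
Since seed budget is not tight, its dual is 0.
Dual feasibility on the basic columns requires 3·y_labor + 2·y_water = 5, 1·y_labor + 5·y_water = 6.
This yields shadow prices y_labor = 1, y_water = 1.
canola enters the basis when its profit ≥ yᵀa₃ = 1·2 + 1·5 = 7.

7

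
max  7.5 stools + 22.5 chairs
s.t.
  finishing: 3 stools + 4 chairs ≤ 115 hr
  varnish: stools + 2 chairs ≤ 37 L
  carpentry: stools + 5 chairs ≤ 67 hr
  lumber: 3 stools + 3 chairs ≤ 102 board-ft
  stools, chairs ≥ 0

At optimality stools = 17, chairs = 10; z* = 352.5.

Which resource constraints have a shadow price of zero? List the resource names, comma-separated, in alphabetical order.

finishing: 91/115 (slack 24)
varnish: 37/37 (binding)
carpentry: 67/67 (binding)
lumber: 81/102 (slack 21)
By complementary slackness, a constraint with positive slack has shadow price 0 → finishing, lumber.

finishing, lumber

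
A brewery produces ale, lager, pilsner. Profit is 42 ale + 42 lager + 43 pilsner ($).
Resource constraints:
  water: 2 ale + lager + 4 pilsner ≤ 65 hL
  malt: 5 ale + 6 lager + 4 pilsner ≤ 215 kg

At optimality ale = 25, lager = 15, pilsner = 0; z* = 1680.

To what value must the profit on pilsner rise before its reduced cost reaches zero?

48

At the optimum: water uses 65 of 65 (binding); malt uses 215 of 215 (binding).
From A_Bᵀ y = c: 2·y_water + 5·y_malt = 42; 1·y_water + 6·y_malt = 42.
→ y_water = 6 and y_malt = 6.
pilsner enters the basis when its profit ≥ yᵀa₃ = 6·4 + 6·4 = 48.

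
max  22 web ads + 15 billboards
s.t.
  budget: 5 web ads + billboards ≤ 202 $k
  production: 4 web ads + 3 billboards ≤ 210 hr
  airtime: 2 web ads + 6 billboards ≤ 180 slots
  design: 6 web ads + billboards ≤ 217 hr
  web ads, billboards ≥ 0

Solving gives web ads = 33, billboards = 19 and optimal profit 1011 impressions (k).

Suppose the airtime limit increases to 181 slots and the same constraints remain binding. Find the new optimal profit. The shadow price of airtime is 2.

1013

Δb = 1, so new z* = 1011 + (2)·(1) = 1011 + 2 = 1013.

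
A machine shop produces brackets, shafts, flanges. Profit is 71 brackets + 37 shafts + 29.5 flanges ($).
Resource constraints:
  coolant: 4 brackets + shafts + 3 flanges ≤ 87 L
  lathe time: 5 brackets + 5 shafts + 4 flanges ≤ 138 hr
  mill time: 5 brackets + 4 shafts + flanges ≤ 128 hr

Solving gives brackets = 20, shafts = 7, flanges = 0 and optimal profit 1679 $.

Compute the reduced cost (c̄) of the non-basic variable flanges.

Binding: coolant and mill time. Non-binding: lathe time (3 unused).
Slack constraints have shadow price 0 (complementary slackness).
The binding rows give the dual system: 4·y_coolant + 5·y_mill time = 71 and 1·y_coolant + 4·y_mill time = 37.
→ y_coolant = 9 and y_mill time = 7.
Reduced cost of flanges: c₃ − yᵀa₃ = 29.5 − (9·3 + 7·1) = 29.5 − 34 = -4.5.

-4.5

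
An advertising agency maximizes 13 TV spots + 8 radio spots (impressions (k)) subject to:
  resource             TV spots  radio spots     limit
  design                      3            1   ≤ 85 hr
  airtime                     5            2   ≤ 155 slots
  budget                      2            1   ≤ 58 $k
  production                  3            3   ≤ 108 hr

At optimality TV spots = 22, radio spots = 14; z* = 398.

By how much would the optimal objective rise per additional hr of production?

1

At the optimum: design uses 80 of 85 (slack = 5); airtime uses 138 of 155 (slack = 17); budget uses 58 of 58 (binding); production uses 108 of 108 (binding).
By complementary slackness, y = 0 for the non-binding constraints.
The binding rows give the dual system: 2·y_budget + 3·y_production = 13 and 1·y_budget + 3·y_production = 8.
This yields shadow prices y_budget = 5, y_production = 1.
Shadow price of production = 1.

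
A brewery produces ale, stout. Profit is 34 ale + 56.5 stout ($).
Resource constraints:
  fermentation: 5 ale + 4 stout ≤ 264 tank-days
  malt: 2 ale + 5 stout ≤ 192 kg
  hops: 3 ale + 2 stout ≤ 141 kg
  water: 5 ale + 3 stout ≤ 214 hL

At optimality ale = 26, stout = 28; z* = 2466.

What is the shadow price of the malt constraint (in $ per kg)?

At the optimum: fermentation uses 242 of 264 (slack = 22); malt uses 192 of 192 (binding); hops uses 134 of 141 (slack = 7); water uses 214 of 214 (binding).
Since fermentation, hops are not tight, their duals are 0.
The binding rows give the dual system: 2·y_malt + 5·y_water = 34 and 5·y_malt + 3·y_water = 56.5.
→ y_malt = 9.5 and y_water = 3.
Shadow price of malt = 9.5.

9.5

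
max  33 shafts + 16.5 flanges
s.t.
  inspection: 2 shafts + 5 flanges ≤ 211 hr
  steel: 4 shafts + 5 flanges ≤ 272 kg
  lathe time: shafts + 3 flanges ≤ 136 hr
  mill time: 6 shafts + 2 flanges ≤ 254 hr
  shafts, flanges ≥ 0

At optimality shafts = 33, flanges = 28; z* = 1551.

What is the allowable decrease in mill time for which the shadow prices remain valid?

Binding constraints: steel, mill time. The basis is B = [[4,5],[6,2]] with det -22.
Per unit decrease in mill time, x* moves by d = (-0.2273, 0.1818).
The basis stays optimal until inspection becomes binding; allowable decrease = 11 hr.

11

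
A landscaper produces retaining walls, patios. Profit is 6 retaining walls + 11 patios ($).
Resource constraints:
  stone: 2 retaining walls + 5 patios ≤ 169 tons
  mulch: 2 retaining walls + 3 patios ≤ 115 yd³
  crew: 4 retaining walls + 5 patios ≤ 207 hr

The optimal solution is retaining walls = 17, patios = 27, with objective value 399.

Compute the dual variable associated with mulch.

2

Check each constraint at x*: stone 169/169 (tight); mulch 115/115 (tight); crew 203/207 (slack 4).
Slack constraints have shadow price 0 (complementary slackness).
Dual feasibility on the basic columns requires 2·y_stone + 2·y_mulch = 6, 5·y_stone + 3·y_mulch = 11.
→ y_stone = 1 and y_mulch = 2.
Shadow price of mulch = 2.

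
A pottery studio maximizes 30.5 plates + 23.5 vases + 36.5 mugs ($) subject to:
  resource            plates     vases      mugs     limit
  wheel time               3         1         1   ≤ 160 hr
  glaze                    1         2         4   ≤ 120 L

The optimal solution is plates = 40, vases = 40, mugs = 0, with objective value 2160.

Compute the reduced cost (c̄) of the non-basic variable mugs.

-3

Both wheel time and glaze are binding at x*.
From A_Bᵀ y = c: 3·y_wheel time + 1·y_glaze = 30.5; 1·y_wheel time + 2·y_glaze = 23.5.
Solving: y_wheel time = 7.5, y_glaze = 8.
Reduced cost of mugs: c₃ − yᵀa₃ = 36.5 − (7.5·1 + 8·4) = 36.5 − 39.5 = -3.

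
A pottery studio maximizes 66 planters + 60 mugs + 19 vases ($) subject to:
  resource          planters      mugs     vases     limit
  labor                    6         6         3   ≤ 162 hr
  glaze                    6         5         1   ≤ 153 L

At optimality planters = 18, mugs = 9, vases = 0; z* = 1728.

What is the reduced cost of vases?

At the optimum: labor uses 162 of 162 (binding); glaze uses 153 of 153 (binding).
From A_Bᵀ y = c: 6·y_labor + 6·y_glaze = 66; 6·y_labor + 5·y_glaze = 60.
→ y_labor = 5 and y_glaze = 6.
Reduced cost of vases: c₃ − yᵀa₃ = 19 − (5·3 + 6·1) = 19 − 21 = -2.

-2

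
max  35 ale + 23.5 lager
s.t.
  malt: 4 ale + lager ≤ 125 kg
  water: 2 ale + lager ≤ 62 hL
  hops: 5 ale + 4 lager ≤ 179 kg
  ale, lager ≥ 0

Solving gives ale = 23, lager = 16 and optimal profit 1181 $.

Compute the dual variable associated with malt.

0

Binding: water and hops. Non-binding: malt (17 unused).
Since malt is not tight, its dual is 0.
The binding rows give the dual system: 2·y_water + 5·y_hops = 35 and 1·y_water + 4·y_hops = 23.5.
This yields shadow prices y_water = 7.5, y_hops = 4.
Shadow price of malt = 0.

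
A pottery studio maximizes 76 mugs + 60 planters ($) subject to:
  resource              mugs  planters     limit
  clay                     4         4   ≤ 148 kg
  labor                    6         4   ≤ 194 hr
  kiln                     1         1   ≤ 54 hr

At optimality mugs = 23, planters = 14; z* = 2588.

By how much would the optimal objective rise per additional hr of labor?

8

At the optimum: clay uses 148 of 148 (binding); labor uses 194 of 194 (binding); kiln uses 37 of 54 (slack = 17).
Slack constraints have shadow price 0 (complementary slackness).
From A_Bᵀ y = c: 4·y_clay + 6·y_labor = 76; 4·y_clay + 4·y_labor = 60.
This yields shadow prices y_clay = 7, y_labor = 8.
Shadow price of labor = 8.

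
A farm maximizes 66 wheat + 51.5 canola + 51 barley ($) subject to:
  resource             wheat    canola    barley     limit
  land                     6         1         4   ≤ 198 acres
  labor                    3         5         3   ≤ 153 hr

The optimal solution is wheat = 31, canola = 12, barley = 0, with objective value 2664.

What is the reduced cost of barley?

-2

Both land and labor are binding at x*.
From A_Bᵀ y = c: 6·y_land + 3·y_labor = 66; 1·y_land + 5·y_labor = 51.5.
Solving: y_land = 6.5, y_labor = 9.
Reduced cost of barley: c₃ − yᵀa₃ = 51 − (6.5·4 + 9·3) = 51 − 53 = -2.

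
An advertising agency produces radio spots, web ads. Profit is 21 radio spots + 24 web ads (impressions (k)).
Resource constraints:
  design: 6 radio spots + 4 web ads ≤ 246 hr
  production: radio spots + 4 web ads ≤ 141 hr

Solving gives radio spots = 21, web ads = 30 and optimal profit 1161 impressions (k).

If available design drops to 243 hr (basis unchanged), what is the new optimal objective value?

Check each constraint at x*: design 246/246 (tight); production 141/141 (tight).
The binding rows give the dual system: 6·y_design + 1·y_production = 21 and 4·y_design + 4·y_production = 24.
→ y_design = 3 and y_production = 3.
Δz = y_design·Δb = 3 × (-3) = -9, so new z* = 1161 − 9 = 1152.

1152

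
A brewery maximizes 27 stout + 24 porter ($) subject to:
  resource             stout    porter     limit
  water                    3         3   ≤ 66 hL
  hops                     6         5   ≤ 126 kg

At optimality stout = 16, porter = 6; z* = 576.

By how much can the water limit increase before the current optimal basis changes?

Binding constraints: water, hops. The basis is B = [[3,3],[6,5]] with det -3.
Per unit increase in water, x* moves by d = (-1.6667, 2).
The basis stays optimal until stout reaches 0; allowable increase = 9.6 hL.

9.6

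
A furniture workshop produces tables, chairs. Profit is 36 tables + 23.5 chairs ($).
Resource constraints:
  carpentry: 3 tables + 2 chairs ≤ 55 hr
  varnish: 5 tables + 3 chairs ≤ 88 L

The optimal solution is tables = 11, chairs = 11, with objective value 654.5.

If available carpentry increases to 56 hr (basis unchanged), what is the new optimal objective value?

664

Check each constraint at x*: carpentry 55/55 (tight); varnish 88/88 (tight).
Dual feasibility on the basic columns requires 3·y_carpentry + 5·y_varnish = 36, 2·y_carpentry + 3·y_varnish = 23.5.
This yields shadow prices y_carpentry = 9.5, y_varnish = 1.5.
Δz = y_carpentry·Δb = 9.5 × (1) = 9.5, so new z* = 654.5 + 9.5 = 664.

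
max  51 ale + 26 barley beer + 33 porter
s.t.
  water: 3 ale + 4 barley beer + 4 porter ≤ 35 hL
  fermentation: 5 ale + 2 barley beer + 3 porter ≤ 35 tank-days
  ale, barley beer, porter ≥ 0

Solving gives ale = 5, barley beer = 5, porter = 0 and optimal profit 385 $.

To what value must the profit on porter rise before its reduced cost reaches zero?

At the optimum: water uses 35 of 35 (binding); fermentation uses 35 of 35 (binding).
The binding rows give the dual system: 3·y_water + 5·y_fermentation = 51 and 4·y_water + 2·y_fermentation = 26.
→ y_water = 2 and y_fermentation = 9.
porter enters the basis when its profit ≥ yᵀa₃ = 2·4 + 9·3 = 35.

35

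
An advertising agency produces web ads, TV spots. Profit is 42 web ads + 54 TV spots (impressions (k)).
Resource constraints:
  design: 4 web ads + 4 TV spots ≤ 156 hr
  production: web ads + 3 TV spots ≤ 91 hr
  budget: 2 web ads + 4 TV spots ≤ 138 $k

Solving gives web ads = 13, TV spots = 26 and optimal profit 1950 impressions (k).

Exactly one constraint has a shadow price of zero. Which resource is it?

budget

design: 156/156 (binding)
production: 91/91 (binding)
budget: 130/138 (slack 8)
By complementary slackness, a constraint with positive slack has shadow price 0 → budget.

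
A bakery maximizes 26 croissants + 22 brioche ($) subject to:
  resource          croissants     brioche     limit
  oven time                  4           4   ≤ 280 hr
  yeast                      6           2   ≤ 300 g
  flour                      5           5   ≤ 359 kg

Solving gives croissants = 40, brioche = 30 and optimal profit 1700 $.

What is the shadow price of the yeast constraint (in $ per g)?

Check each constraint at x*: oven time 280/280 (tight); yeast 300/300 (tight); flour 350/359 (slack 9).
Since flour is not tight, its dual is 0.
The binding rows give the dual system: 4·y_oven time + 6·y_yeast = 26 and 4·y_oven time + 2·y_yeast = 22.
Solving: y_oven time = 5, y_yeast = 1.
Shadow price of yeast = 1.

1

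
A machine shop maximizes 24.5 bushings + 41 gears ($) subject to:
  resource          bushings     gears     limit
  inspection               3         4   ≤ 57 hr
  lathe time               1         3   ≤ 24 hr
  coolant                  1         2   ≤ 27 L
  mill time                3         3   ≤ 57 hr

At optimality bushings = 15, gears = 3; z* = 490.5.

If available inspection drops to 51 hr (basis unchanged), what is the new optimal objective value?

At the optimum: inspection uses 57 of 57 (binding); lathe time uses 24 of 24 (binding); coolant uses 21 of 27 (slack = 6); mill time uses 54 of 57 (slack = 3).
Slack constraints have shadow price 0 (complementary slackness).
Dual feasibility on the basic columns requires 3·y_inspection + 1·y_lathe time = 24.5, 4·y_inspection + 3·y_lathe time = 41.
→ y_inspection = 6.5 and y_lathe time = 5.
Δz = y_inspection·Δb = 6.5 × (-6) = -39, so new z* = 490.5 − 39 = 451.5.

451.5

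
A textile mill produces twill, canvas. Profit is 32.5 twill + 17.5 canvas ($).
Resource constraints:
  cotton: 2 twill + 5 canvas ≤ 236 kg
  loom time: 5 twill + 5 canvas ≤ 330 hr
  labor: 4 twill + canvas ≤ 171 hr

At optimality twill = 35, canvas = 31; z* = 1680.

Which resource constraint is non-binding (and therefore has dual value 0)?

cotton

cotton: 225/236 (slack 11)
loom time: 330/330 (binding)
labor: 171/171 (binding)
By complementary slackness, a constraint with positive slack has shadow price 0 → cotton.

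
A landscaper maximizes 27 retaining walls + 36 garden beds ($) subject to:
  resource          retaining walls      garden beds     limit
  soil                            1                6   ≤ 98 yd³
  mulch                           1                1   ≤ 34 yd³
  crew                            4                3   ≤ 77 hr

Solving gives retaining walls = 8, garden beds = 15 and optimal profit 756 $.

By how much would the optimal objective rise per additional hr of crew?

Check each constraint at x*: soil 98/98 (tight); mulch 23/34 (slack 11); crew 77/77 (tight).
By complementary slackness, y = 0 for the non-binding constraint.
From A_Bᵀ y = c: 1·y_soil + 4·y_crew = 27; 6·y_soil + 3·y_crew = 36.
This yields shadow prices y_soil = 3, y_crew = 6.
Shadow price of crew = 6.

6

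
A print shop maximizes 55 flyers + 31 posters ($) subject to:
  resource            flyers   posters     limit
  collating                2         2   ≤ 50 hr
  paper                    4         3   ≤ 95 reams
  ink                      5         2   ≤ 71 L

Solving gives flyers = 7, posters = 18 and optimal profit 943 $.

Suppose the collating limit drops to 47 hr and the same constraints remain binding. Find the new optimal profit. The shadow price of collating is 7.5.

Δb = -3, so new z* = 943 + (7.5)·(-3) = 943 − 22.5 = 920.5.

920.5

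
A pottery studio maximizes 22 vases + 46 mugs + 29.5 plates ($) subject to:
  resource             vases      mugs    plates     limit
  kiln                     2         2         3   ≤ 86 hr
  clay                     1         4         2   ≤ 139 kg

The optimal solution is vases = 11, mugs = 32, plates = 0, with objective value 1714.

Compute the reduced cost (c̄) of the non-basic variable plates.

Check each constraint at x*: kiln 86/86 (tight); clay 139/139 (tight).
The binding rows give the dual system: 2·y_kiln + 1·y_clay = 22 and 2·y_kiln + 4·y_clay = 46.
→ y_kiln = 7 and y_clay = 8.
Reduced cost of plates: c₃ − yᵀa₃ = 29.5 − (7·3 + 8·2) = 29.5 − 37 = -7.5.

-7.5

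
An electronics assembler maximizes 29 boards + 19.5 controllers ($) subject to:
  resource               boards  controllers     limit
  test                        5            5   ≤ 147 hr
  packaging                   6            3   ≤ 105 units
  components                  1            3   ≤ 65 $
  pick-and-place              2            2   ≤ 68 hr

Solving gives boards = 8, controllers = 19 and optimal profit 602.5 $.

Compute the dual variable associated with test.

0

At the optimum: test uses 135 of 147 (slack = 12); packaging uses 105 of 105 (binding); components uses 65 of 65 (binding); pick-and-place uses 54 of 68 (slack = 14).
By complementary slackness, y = 0 for the non-binding constraints.
From A_Bᵀ y = c: 6·y_packaging + 1·y_components = 29; 3·y_packaging + 3·y_components = 19.5.
→ y_packaging = 4.5 and y_components = 2.
Shadow price of test = 0.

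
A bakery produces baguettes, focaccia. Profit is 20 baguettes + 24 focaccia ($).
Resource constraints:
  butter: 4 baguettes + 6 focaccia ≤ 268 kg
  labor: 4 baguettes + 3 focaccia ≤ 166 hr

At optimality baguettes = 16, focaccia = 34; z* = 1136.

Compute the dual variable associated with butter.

3

Both butter and labor are binding at x*.
Dual feasibility on the basic columns requires 4·y_butter + 4·y_labor = 20, 6·y_butter + 3·y_labor = 24.
Solving: y_butter = 3, y_labor = 2.
Shadow price of butter = 3.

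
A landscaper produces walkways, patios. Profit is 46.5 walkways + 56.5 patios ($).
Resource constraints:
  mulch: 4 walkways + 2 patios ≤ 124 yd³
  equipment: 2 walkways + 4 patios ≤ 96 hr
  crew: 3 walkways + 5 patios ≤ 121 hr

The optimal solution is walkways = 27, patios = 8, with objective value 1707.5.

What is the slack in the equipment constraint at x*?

equipment used = 2·27 + 4·8 = 86; slack = 96 − 86 = 10.

10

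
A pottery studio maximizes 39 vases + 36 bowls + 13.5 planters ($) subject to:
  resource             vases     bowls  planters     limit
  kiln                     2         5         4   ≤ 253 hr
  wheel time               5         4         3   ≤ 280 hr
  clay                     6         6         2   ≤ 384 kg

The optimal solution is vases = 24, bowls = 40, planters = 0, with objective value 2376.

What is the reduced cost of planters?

Binding: wheel time and clay. Non-binding: kiln (5 unused).
Slack constraints have shadow price 0 (complementary slackness).
The binding rows give the dual system: 5·y_wheel time + 6·y_clay = 39 and 4·y_wheel time + 6·y_clay = 36.
→ y_wheel time = 3 and y_clay = 4.
Reduced cost of planters: c₃ − yᵀa₃ = 13.5 − (3·3 + 4·2) = 13.5 − 17 = -3.5.

-3.5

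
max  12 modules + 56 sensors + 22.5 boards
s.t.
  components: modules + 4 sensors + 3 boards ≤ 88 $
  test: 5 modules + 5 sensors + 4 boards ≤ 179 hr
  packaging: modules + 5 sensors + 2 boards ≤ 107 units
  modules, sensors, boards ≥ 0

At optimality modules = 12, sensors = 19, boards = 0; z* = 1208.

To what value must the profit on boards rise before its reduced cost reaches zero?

28

Binding: components and packaging. Non-binding: test (24 unused).
Since test is not tight, its dual is 0.
Dual feasibility on the basic columns requires 1·y_components + 1·y_packaging = 12, 4·y_components + 5·y_packaging = 56.
→ y_components = 4 and y_packaging = 8.
boards enters the basis when its profit ≥ yᵀa₃ = 4·3 + 8·2 = 28.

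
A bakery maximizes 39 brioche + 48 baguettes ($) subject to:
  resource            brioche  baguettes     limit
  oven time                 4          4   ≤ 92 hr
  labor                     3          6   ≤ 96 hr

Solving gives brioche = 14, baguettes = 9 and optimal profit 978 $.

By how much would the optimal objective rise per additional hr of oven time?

Check each constraint at x*: oven time 92/92 (tight); labor 96/96 (tight).
The binding rows give the dual system: 4·y_oven time + 3·y_labor = 39 and 4·y_oven time + 6·y_labor = 48.
→ y_oven time = 7.5 and y_labor = 3.
Shadow price of oven time = 7.5.

7.5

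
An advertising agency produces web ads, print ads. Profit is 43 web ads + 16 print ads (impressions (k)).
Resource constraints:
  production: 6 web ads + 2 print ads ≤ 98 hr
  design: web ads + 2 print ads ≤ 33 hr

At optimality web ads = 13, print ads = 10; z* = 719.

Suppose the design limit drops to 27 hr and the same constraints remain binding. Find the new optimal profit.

Both production and design are binding at x*.
Dual feasibility on the basic columns requires 6·y_production + 1·y_design = 43, 2·y_production + 2·y_design = 16.
Solving: y_production = 7, y_design = 1.
Δz = y_design·Δb = 1 × (-6) = -6, so new z* = 719 − 6 = 713.

713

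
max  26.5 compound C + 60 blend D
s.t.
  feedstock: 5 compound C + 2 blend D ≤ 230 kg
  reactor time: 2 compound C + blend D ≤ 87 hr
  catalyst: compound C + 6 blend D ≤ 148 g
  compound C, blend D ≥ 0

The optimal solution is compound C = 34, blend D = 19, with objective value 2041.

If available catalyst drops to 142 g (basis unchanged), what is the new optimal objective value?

1990

Binding: reactor time and catalyst. Non-binding: feedstock (22 unused).
Slack constraints have shadow price 0 (complementary slackness).
The binding rows give the dual system: 2·y_reactor time + 1·y_catalyst = 26.5 and 1·y_reactor time + 6·y_catalyst = 60.
This yields shadow prices y_reactor time = 9, y_catalyst = 8.5.
Δz = y_catalyst·Δb = 8.5 × (-6) = -51, so new z* = 2041 − 51 = 1990.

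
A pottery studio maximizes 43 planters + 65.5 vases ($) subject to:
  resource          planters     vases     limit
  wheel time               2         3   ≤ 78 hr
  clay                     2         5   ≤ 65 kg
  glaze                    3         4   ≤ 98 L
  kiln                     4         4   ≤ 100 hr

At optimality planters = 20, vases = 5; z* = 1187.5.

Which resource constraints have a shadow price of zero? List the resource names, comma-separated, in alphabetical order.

glaze, wheel time

wheel time: 55/78 (slack 23)
clay: 65/65 (binding)
glaze: 80/98 (slack 18)
kiln: 100/100 (binding)
By complementary slackness, a constraint with positive slack has shadow price 0 → glaze, wheel time.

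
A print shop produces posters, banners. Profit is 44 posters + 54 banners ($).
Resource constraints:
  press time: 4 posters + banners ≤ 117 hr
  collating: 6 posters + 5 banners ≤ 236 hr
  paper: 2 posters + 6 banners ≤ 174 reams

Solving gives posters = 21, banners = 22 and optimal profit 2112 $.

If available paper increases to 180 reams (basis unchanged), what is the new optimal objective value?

At the optimum: press time uses 106 of 117 (slack = 11); collating uses 236 of 236 (binding); paper uses 174 of 174 (binding).
Since press time is not tight, its dual is 0.
From A_Bᵀ y = c: 6·y_collating + 2·y_paper = 44; 5·y_collating + 6·y_paper = 54.
→ y_collating = 6 and y_paper = 4.
Δz = y_paper·Δb = 4 × (6) = 24, so new z* = 2112 + 24 = 2136.

2136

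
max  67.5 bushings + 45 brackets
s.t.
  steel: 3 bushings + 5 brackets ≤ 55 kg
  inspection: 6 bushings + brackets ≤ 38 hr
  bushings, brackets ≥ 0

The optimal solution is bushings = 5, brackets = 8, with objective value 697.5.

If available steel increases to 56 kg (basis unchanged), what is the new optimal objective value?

705

Both steel and inspection are binding at x*.
From A_Bᵀ y = c: 3·y_steel + 6·y_inspection = 67.5; 5·y_steel + 1·y_inspection = 45.
Solving: y_steel = 7.5, y_inspection = 7.5.
Δz = y_steel·Δb = 7.5 × (1) = 7.5, so new z* = 697.5 + 7.5 = 705.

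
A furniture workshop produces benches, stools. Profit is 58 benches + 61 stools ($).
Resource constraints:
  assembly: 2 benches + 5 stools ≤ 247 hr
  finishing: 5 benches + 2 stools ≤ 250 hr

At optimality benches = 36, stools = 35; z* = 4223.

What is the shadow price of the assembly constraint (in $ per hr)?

9

At the optimum: assembly uses 247 of 247 (binding); finishing uses 250 of 250 (binding).
Dual feasibility on the basic columns requires 2·y_assembly + 5·y_finishing = 58, 5·y_assembly + 2·y_finishing = 61.
→ y_assembly = 9 and y_finishing = 8.
Shadow price of assembly = 9.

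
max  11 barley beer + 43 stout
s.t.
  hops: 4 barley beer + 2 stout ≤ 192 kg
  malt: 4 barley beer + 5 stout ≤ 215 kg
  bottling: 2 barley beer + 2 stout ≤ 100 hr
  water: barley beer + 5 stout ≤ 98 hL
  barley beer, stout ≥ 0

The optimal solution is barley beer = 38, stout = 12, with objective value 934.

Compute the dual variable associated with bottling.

Check each constraint at x*: hops 176/192 (slack 16); malt 212/215 (slack 3); bottling 100/100 (tight); water 98/98 (tight).
By complementary slackness, y = 0 for the non-binding constraints.
From A_Bᵀ y = c: 2·y_bottling + 1·y_water = 11; 2·y_bottling + 5·y_water = 43.
→ y_bottling = 1.5 and y_water = 8.
Shadow price of bottling = 1.5.

1.5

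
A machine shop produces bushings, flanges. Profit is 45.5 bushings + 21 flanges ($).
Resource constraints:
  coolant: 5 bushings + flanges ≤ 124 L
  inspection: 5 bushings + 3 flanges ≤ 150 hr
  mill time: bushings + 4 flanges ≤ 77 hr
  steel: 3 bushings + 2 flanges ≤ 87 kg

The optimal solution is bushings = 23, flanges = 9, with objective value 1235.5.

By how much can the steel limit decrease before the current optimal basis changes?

12.6

Binding constraints: coolant, steel. The basis is B = [[5,1],[3,2]] with det 7.
Per unit decrease in steel, x* moves by d = (0.1429, -0.7143).
The basis stays optimal until flanges reaches 0; allowable decrease = 12.6 kg.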